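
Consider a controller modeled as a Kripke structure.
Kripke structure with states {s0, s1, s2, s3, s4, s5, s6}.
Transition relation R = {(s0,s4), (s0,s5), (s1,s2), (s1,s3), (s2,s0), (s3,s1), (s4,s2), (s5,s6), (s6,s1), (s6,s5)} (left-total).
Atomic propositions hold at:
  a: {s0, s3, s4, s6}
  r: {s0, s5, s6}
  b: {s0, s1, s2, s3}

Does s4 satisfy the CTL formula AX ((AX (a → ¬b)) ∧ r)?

No

Sat(¬b) = {s4, s5, s6}
Sat(a → ¬b) = {s1, s2, s4, s5, s6}
Sat(AX (a → ¬b)) = {s : every successor in {s1, s2, s4, s5, s6}} = {s0, s3, s4, s5, s6}
Sat((AX (a → ¬b)) ∧ r) = {s0, s5, s6}
Sat(AX ((AX (a → ¬b)) ∧ r)) = {s : every successor in {s0, s5, s6}} = {s2, s5}
s4 ∉ Sat(AX ((AX (a → ¬b)) ∧ r)) = {s2, s5}, so the formula does not hold at s4.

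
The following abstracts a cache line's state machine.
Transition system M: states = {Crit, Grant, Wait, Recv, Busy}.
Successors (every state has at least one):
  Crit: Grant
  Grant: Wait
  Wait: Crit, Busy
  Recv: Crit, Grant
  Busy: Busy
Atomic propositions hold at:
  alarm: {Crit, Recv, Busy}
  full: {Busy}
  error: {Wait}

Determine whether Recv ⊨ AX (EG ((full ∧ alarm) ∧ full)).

No

Sat(full ∧ alarm) = {Busy}
Sat((full ∧ alarm) ∧ full) = {Busy}
EG ((full ∧ alarm) ∧ full): greatest fixpoint, start Z0 = {Busy}, keep only states in Sat with some successor in Z. Already a fixed point.
Sat(EG ((full ∧ alarm) ∧ full)) = {Busy}
Sat(AX (EG ((full ∧ alarm) ∧ full))) = {s : every successor in {Busy}} = {Busy}
Recv ∉ Sat(AX (EG ((full ∧ alarm) ∧ full))) = {Busy}, so the formula does not hold at Recv.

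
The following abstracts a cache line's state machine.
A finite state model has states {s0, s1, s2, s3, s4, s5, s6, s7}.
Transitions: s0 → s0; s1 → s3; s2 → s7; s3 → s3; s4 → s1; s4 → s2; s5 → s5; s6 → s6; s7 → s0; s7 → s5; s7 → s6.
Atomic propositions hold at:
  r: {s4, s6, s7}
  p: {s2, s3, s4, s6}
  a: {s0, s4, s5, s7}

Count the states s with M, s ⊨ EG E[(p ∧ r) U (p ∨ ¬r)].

Sat(p ∧ r) = {s4, s6}
Sat(¬r) = {s0, s1, s2, s3, s5}
Sat(p ∨ ¬r) = {s0, s1, s2, s3, s4, s5, s6}
E[(p ∧ r) U (p ∨ ¬r)]: least fixpoint, start Z0 = Sat((p ∨ ¬r)) = {s0, s1, s2, s3, s4, s5, s6}, add states in Sat(p ∧ r) with some successor in Z. Already a fixed point.
Sat(E[(p ∧ r) U (p ∨ ¬r)]) = {s0, s1, s2, s3, s4, s5, s6}
EG E[(p ∧ r) U (p ∨ ¬r)]: greatest fixpoint, start Z0 = {s0, s1, s2, s3, s4, s5, s6}, keep only states in Sat with some successor in Z. Z1 = {s0, s1, s3, s4, s5, s6}; fixed.
Sat(EG E[(p ∧ r) U (p ∨ ¬r)]) = {s0, s1, s3, s4, s5, s6}
|Sat(EG E[(p ∧ r) U (p ∨ ¬r)])| = |{s0, s1, s3, s4, s5, s6}| = 6.

6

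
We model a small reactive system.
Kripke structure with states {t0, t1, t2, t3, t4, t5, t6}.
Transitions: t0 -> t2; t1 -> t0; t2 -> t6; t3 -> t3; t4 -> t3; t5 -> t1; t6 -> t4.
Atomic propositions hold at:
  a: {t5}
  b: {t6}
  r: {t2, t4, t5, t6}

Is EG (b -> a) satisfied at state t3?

Yes

Sat(b -> a) = {t0, t1, t2, t3, t4, t5}
EG (b -> a): greatest fixpoint, start Z0 = {t0, t1, t2, t3, t4, t5}, keep only states in Sat with some successor in Z. Z1 = {t0, t1, t3, t4, t5}; Z2 = {t1, t3, t4, t5}; Z3 = {t3, t4, t5}; Z4 = {t3, t4}; fixed.
Sat(EG (b -> a)) = {t3, t4}
t3 ∈ Sat(EG (b -> a)) = {t3, t4}, so the formula holds at t3.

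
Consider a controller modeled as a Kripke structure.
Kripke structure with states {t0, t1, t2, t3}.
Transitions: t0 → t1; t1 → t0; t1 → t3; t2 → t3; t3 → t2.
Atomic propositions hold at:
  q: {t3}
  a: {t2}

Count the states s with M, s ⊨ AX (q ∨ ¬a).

Sat(¬a) = {t0, t1, t3}
Sat(q ∨ ¬a) = {t0, t1, t3}
Sat(AX (q ∨ ¬a)) = {s : every successor in {t0, t1, t3}} = {t0, t1, t2}
|Sat(AX (q ∨ ¬a))| = |{t0, t1, t2}| = 3.

3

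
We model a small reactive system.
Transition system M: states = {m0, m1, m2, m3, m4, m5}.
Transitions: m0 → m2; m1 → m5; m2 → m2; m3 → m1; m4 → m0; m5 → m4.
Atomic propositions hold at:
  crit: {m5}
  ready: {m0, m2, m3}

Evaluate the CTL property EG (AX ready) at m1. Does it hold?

Sat(AX ready) = {s : every successor in {m0, m2, m3}} = {m0, m2, m4}
EG (AX ready): greatest fixpoint, start Z0 = {m0, m2, m4}, keep only states in Sat with some successor in Z. Already a fixed point.
Sat(EG (AX ready)) = {m0, m2, m4}
m1 ∉ Sat(EG (AX ready)) = {m0, m2, m4}, so the formula does not hold at m1.

No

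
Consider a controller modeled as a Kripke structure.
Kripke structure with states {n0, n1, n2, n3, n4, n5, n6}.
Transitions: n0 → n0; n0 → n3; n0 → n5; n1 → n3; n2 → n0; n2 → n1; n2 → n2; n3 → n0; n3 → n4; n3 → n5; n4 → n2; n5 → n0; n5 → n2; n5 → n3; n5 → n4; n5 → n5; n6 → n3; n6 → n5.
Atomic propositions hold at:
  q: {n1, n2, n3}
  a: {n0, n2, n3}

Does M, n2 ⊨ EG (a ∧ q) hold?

Yes

Sat(a ∧ q) = {n2, n3}
EG (a ∧ q): greatest fixpoint, start Z0 = {n2, n3}, keep only states in Sat with some successor in Z. Z1 = {n2}; fixed.
Sat(EG (a ∧ q)) = {n2}
n2 ∈ Sat(EG (a ∧ q)) = {n2}, so the formula holds at n2.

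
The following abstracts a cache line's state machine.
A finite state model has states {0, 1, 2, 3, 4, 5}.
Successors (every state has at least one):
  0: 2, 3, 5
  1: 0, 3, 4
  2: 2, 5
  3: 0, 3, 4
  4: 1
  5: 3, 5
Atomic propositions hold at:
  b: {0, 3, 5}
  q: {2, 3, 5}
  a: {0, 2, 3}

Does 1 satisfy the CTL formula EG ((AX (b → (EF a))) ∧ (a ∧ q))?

No

EF a: least fixpoint, start Z0 = {0, 2, 3}, add states with some successor in Z. Z1 = {0, 1, 2, 3, 5}; Z2 = {0, 1, 2, 3, 4, 5}; fixed.
Sat(EF a) = {0, 1, 2, 3, 4, 5}
Sat(b → (EF a)) = {0, 1, 2, 3, 4, 5}
Sat(AX (b → (EF a))) = {s : every successor in {0, 1, 2, 3, 4, 5}} = {0, 1, 2, 3, 4, 5}
Sat(a ∧ q) = {2, 3}
Sat((AX (b → (EF a))) ∧ (a ∧ q)) = {2, 3}
EG ((AX (b → (EF a))) ∧ (a ∧ q)): greatest fixpoint, start Z0 = {2, 3}, keep only states in Sat with some successor in Z. Already a fixed point.
Sat(EG ((AX (b → (EF a))) ∧ (a ∧ q))) = {2, 3}
1 ∉ Sat(EG ((AX (b → (EF a))) ∧ (a ∧ q))) = {2, 3}, so the formula does not hold at 1.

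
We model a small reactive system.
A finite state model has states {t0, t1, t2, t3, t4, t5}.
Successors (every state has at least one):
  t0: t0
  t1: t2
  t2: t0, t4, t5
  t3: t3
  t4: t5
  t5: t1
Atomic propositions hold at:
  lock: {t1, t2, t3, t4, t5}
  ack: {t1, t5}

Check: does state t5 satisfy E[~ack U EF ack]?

Yes

Sat(~ack) = {t0, t2, t3, t4}
EF ack: least fixpoint, start Z0 = {t1, t5}, add states with some successor in Z. Z1 = {t1, t2, t4, t5}; fixed.
Sat(EF ack) = {t1, t2, t4, t5}
E[~ack U EF ack]: least fixpoint, start Z0 = Sat(EF ack) = {t1, t2, t4, t5}, add states in Sat(~ack) with some successor in Z. Already a fixed point.
Sat(E[~ack U EF ack]) = {t1, t2, t4, t5}
t5 ∈ Sat(E[~ack U EF ack]) = {t1, t2, t4, t5}, so the formula holds at t5.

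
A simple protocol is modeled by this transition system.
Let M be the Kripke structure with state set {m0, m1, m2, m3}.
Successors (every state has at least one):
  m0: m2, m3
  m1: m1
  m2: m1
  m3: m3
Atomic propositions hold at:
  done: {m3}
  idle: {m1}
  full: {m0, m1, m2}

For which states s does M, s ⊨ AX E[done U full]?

E[done U full]: least fixpoint, start Z0 = Sat(full) = {m0, m1, m2}, add states in Sat(done) with some successor in Z. Already a fixed point.
Sat(E[done U full]) = {m0, m1, m2}
Sat(AX E[done U full]) = {s : every successor in {m0, m1, m2}} = {m1, m2}

{m1, m2}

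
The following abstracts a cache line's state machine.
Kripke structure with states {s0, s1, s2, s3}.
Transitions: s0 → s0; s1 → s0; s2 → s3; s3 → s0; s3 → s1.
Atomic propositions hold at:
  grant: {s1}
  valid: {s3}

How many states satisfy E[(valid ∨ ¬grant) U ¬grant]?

Sat(¬grant) = {s0, s2, s3}
Sat(valid ∨ ¬grant) = {s0, s2, s3}
E[(valid ∨ ¬grant) U ¬grant]: least fixpoint, start Z0 = Sat(¬grant) = {s0, s2, s3}, add states in Sat(valid ∨ ¬grant) with some successor in Z. Already a fixed point.
Sat(E[(valid ∨ ¬grant) U ¬grant]) = {s0, s2, s3}
|Sat(E[(valid ∨ ¬grant) U ¬grant])| = |{s0, s2, s3}| = 3.

3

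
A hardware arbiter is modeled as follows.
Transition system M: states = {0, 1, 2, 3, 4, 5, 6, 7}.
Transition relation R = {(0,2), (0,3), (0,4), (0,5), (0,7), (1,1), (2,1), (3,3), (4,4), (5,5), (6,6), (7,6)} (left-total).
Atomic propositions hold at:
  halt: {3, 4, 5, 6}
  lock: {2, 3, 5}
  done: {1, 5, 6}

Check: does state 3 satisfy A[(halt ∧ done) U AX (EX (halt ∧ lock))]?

Yes

Sat(halt ∧ done) = {5, 6}
Sat(halt ∧ lock) = {3, 5}
Sat(EX (halt ∧ lock)) = {s : some successor in {3, 5}} = {0, 3, 5}
Sat(AX (EX (halt ∧ lock))) = {s : every successor in {0, 3, 5}} = {3, 5}
A[(halt ∧ done) U AX (EX (halt ∧ lock))]: least fixpoint, start Z0 = Sat(AX (EX (halt ∧ lock))) = {3, 5}, add states in Sat(halt ∧ done) with every successor in Z. Already a fixed point.
Sat(A[(halt ∧ done) U AX (EX (halt ∧ lock))]) = {3, 5}
3 ∈ Sat(A[(halt ∧ done) U AX (EX (halt ∧ lock))]) = {3, 5}, so the formula holds at 3.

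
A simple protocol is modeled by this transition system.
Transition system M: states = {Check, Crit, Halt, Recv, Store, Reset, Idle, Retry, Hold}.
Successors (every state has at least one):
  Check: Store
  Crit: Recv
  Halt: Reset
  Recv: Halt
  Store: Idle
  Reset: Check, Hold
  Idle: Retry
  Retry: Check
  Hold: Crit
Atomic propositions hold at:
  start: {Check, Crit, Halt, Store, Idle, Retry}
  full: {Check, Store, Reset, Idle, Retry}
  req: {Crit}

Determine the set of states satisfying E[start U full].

E[start U full]: least fixpoint, start Z0 = Sat(full) = {Check, Store, Reset, Idle, Retry}, add states in Sat(start) with some successor in Z. Z1 = {Check, Halt, Store, Reset, Idle, Retry}; fixed.
Sat(E[start U full]) = {Check, Halt, Store, Reset, Idle, Retry}

{Check, Halt, Store, Reset, Idle, Retry}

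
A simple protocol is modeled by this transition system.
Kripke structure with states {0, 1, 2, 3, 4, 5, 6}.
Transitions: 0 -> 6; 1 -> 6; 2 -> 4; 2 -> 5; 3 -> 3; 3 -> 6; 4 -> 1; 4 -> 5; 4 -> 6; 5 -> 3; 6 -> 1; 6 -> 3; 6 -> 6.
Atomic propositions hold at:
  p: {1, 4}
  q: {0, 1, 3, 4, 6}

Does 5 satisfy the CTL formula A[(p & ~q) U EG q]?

No

Sat(~q) = {2, 5}
Sat(p & ~q) = ∅
EG q: greatest fixpoint, start Z0 = {0, 1, 3, 4, 6}, keep only states in Sat with some successor in Z. Already a fixed point.
Sat(EG q) = {0, 1, 3, 4, 6}
A[(p & ~q) U EG q]: least fixpoint, start Z0 = Sat(EG q) = {0, 1, 3, 4, 6}, add states in Sat(p & ~q) with every successor in Z. Already a fixed point.
Sat(A[(p & ~q) U EG q]) = {0, 1, 3, 4, 6}
5 ∉ Sat(A[(p & ~q) U EG q]) = {0, 1, 3, 4, 6}, so the formula does not hold at 5.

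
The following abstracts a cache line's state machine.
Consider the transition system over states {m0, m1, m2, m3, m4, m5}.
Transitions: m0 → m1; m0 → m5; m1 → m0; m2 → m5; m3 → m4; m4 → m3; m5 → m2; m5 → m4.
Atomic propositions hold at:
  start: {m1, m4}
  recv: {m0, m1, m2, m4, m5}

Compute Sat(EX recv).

Sat(EX recv) = {s : some successor in {m0, m1, m2, m4, m5}} = {m0, m1, m2, m3, m5}

{m0, m1, m2, m3, m5}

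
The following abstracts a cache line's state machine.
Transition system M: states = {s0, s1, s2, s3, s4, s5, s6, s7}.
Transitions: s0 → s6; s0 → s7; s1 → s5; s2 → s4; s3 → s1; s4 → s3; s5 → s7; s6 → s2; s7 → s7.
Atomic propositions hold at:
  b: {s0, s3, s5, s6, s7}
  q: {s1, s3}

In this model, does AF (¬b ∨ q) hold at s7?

Sat(¬b) = {s1, s2, s4}
Sat(¬b ∨ q) = {s1, s2, s3, s4}
AF (¬b ∨ q): least fixpoint, start Z0 = {s1, s2, s3, s4}, add states with every successor in Z. Z1 = {s1, s2, s3, s4, s6}; fixed.
Sat(AF (¬b ∨ q)) = {s1, s2, s3, s4, s6}
s7 ∉ Sat(AF (¬b ∨ q)) = {s1, s2, s3, s4, s6}, so the formula does not hold at s7.

No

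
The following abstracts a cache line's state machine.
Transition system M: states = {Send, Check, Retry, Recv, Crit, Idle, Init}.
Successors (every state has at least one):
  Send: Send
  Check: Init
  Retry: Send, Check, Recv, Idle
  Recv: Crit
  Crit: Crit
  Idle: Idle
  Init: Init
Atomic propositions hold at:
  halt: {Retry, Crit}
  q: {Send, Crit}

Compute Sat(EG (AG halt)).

{Crit}

AG halt: greatest fixpoint, start Z0 = {Retry, Crit}, keep only states in Sat with every successor in Z. Z1 = {Crit}; fixed.
Sat(AG halt) = {Crit}
EG (AG halt): greatest fixpoint, start Z0 = {Crit}, keep only states in Sat with some successor in Z. Already a fixed point.
Sat(EG (AG halt)) = {Crit}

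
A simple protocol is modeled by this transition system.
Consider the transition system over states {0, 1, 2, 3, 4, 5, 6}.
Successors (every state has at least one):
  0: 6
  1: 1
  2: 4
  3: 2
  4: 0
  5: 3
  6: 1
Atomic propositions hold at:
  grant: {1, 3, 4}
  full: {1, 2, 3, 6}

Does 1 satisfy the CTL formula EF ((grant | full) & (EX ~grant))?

No

Sat(grant | full) = {1, 2, 3, 4, 6}
Sat(~grant) = {0, 2, 5, 6}
Sat(EX ~grant) = {s : some successor in {0, 2, 5, 6}} = {0, 3, 4}
Sat((grant | full) & (EX ~grant)) = {3, 4}
EF ((grant | full) & (EX ~grant)): least fixpoint, start Z0 = {3, 4}, add states with some successor in Z. Z1 = {2, 3, 4, 5}; fixed.
Sat(EF ((grant | full) & (EX ~grant))) = {2, 3, 4, 5}
1 ∉ Sat(EF ((grant | full) & (EX ~grant))) = {2, 3, 4, 5}, so the formula does not hold at 1.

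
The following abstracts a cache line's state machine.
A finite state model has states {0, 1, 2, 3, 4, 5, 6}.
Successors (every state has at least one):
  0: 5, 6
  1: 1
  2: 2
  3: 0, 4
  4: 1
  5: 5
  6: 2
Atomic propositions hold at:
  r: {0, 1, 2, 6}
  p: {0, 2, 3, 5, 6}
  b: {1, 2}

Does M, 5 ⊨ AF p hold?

Yes

AF p: least fixpoint, start Z0 = {0, 2, 3, 5, 6}, add states with every successor in Z. Already a fixed point.
Sat(AF p) = {0, 2, 3, 5, 6}
5 ∈ Sat(AF p) = {0, 2, 3, 5, 6}, so the formula holds at 5.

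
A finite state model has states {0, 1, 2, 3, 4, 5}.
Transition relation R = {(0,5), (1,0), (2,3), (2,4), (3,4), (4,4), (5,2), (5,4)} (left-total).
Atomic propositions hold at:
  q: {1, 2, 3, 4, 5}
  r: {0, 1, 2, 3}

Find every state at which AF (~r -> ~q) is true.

Sat(~r) = {4, 5}
Sat(~q) = {0}
Sat(~r -> ~q) = {0, 1, 2, 3}
AF (~r -> ~q): least fixpoint, start Z0 = {0, 1, 2, 3}, add states with every successor in Z. Already a fixed point.
Sat(AF (~r -> ~q)) = {0, 1, 2, 3}

{0, 1, 2, 3}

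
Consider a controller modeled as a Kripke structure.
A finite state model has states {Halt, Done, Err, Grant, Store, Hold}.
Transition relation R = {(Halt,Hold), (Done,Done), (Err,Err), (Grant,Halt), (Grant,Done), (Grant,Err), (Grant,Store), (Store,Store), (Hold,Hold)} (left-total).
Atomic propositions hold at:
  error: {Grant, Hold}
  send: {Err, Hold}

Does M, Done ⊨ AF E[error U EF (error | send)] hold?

No

Sat(error | send) = {Err, Grant, Hold}
EF (error | send): least fixpoint, start Z0 = {Err, Grant, Hold}, add states with some successor in Z. Z1 = {Halt, Err, Grant, Hold}; fixed.
Sat(EF (error | send)) = {Halt, Err, Grant, Hold}
E[error U EF (error | send)]: least fixpoint, start Z0 = Sat(EF (error | send)) = {Halt, Err, Grant, Hold}, add states in Sat(error) with some successor in Z. Already a fixed point.
Sat(E[error U EF (error | send)]) = {Halt, Err, Grant, Hold}
AF E[error U EF (error | send)]: least fixpoint, start Z0 = {Halt, Err, Grant, Hold}, add states with every successor in Z. Already a fixed point.
Sat(AF E[error U EF (error | send)]) = {Halt, Err, Grant, Hold}
Done ∉ Sat(AF E[error U EF (error | send)]) = {Halt, Err, Grant, Hold}, so the formula does not hold at Done.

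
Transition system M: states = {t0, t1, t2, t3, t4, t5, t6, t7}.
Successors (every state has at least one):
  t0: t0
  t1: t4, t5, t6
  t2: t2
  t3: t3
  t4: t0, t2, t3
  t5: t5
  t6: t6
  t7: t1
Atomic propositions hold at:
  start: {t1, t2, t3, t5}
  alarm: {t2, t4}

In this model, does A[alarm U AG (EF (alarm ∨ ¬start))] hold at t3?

Sat(¬start) = {t0, t4, t6, t7}
Sat(alarm ∨ ¬start) = {t0, t2, t4, t6, t7}
EF (alarm ∨ ¬start): least fixpoint, start Z0 = {t0, t2, t4, t6, t7}, add states with some successor in Z. Z1 = {t0, t1, t2, t4, t6, t7}; fixed.
Sat(EF (alarm ∨ ¬start)) = {t0, t1, t2, t4, t6, t7}
AG (EF (alarm ∨ ¬start)): greatest fixpoint, start Z0 = {t0, t1, t2, t4, t6, t7}, keep only states in Sat with every successor in Z. Z1 = {t0, t2, t6, t7}; Z2 = {t0, t2, t6}; fixed.
Sat(AG (EF (alarm ∨ ¬start))) = {t0, t2, t6}
A[alarm U AG (EF (alarm ∨ ¬start))]: least fixpoint, start Z0 = Sat(AG (EF (alarm ∨ ¬start))) = {t0, t2, t6}, add states in Sat(alarm) with every successor in Z. Already a fixed point.
Sat(A[alarm U AG (EF (alarm ∨ ¬start))]) = {t0, t2, t6}
t3 ∉ Sat(A[alarm U AG (EF (alarm ∨ ¬start))]) = {t0, t2, t6}, so the formula does not hold at t3.

No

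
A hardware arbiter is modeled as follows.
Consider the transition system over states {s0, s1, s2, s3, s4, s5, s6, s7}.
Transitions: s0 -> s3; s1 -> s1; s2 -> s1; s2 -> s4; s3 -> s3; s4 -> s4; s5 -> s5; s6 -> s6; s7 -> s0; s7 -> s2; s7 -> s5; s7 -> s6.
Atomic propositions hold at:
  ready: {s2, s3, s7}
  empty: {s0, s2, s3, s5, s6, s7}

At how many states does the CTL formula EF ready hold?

4

EF ready: least fixpoint, start Z0 = {s2, s3, s7}, add states with some successor in Z. Z1 = {s0, s2, s3, s7}; fixed.
Sat(EF ready) = {s0, s2, s3, s7}
|Sat(EF ready)| = |{s0, s2, s3, s7}| = 4.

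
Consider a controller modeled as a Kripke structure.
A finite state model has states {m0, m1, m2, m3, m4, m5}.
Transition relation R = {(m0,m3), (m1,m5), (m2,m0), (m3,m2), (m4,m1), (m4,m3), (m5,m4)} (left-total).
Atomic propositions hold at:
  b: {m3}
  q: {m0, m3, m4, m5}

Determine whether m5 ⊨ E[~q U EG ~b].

Sat(~q) = {m1, m2}
Sat(~b) = {m0, m1, m2, m4, m5}
EG ~b: greatest fixpoint, start Z0 = {m0, m1, m2, m4, m5}, keep only states in Sat with some successor in Z. Z1 = {m1, m2, m4, m5}; Z2 = {m1, m4, m5}; fixed.
Sat(EG ~b) = {m1, m4, m5}
E[~q U EG ~b]: least fixpoint, start Z0 = Sat(EG ~b) = {m1, m4, m5}, add states in Sat(~q) with some successor in Z. Already a fixed point.
Sat(E[~q U EG ~b]) = {m1, m4, m5}
m5 ∈ Sat(E[~q U EG ~b]) = {m1, m4, m5}, so the formula holds at m5.

Yes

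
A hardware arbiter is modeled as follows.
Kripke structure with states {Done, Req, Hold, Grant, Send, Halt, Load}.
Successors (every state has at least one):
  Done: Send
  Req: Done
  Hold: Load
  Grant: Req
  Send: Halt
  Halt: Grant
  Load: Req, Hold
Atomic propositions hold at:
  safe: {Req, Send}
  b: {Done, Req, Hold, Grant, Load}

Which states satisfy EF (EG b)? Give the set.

{Hold, Load}

EG b: greatest fixpoint, start Z0 = {Done, Req, Hold, Grant, Load}, keep only states in Sat with some successor in Z. Z1 = {Req, Hold, Grant, Load}; Z2 = {Hold, Grant, Load}; Z3 = {Hold, Load}; fixed.
Sat(EG b) = {Hold, Load}
EF (EG b): least fixpoint, start Z0 = {Hold, Load}, add states with some successor in Z. Already a fixed point.
Sat(EF (EG b)) = {Hold, Load}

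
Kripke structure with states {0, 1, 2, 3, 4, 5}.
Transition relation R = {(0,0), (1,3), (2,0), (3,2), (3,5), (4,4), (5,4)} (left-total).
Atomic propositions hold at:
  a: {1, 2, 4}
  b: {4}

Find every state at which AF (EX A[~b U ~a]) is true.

Sat(~b) = {0, 1, 2, 3, 5}
Sat(~a) = {0, 3, 5}
A[~b U ~a]: least fixpoint, start Z0 = Sat(~a) = {0, 3, 5}, add states in Sat(~b) with every successor in Z. Z1 = {0, 1, 2, 3, 5}; fixed.
Sat(A[~b U ~a]) = {0, 1, 2, 3, 5}
Sat(EX A[~b U ~a]) = {s : some successor in {0, 1, 2, 3, 5}} = {0, 1, 2, 3}
AF (EX A[~b U ~a]): least fixpoint, start Z0 = {0, 1, 2, 3}, add states with every successor in Z. Already a fixed point.
Sat(AF (EX A[~b U ~a])) = {0, 1, 2, 3}

{0, 1, 2, 3}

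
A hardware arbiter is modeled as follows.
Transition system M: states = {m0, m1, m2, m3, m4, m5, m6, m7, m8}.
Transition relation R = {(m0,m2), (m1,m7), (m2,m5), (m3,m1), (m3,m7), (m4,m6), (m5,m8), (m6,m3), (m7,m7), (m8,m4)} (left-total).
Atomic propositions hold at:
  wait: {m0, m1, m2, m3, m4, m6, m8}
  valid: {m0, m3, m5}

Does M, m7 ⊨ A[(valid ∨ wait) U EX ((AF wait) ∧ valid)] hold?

No

Sat(valid ∨ wait) = {m0, m1, m2, m3, m4, m5, m6, m8}
AF wait: least fixpoint, start Z0 = {m0, m1, m2, m3, m4, m6, m8}, add states with every successor in Z. Z1 = {m0, m1, m2, m3, m4, m5, m6, m8}; fixed.
Sat(AF wait) = {m0, m1, m2, m3, m4, m5, m6, m8}
Sat((AF wait) ∧ valid) = {m0, m3, m5}
Sat(EX ((AF wait) ∧ valid)) = {s : some successor in {m0, m3, m5}} = {m2, m6}
A[(valid ∨ wait) U EX ((AF wait) ∧ valid)]: least fixpoint, start Z0 = Sat(EX ((AF wait) ∧ valid)) = {m2, m6}, add states in Sat(valid ∨ wait) with every successor in Z. Z1 = {m0, m2, m4, m6}; Z2 = {m0, m2, m4, m6, m8}; Z3 = {m0, m2, m4, m5, m6, m8}; fixed.
Sat(A[(valid ∨ wait) U EX ((AF wait) ∧ valid)]) = {m0, m2, m4, m5, m6, m8}
m7 ∉ Sat(A[(valid ∨ wait) U EX ((AF wait) ∧ valid)]) = {m0, m2, m4, m5, m6, m8}, so the formula does not hold at m7.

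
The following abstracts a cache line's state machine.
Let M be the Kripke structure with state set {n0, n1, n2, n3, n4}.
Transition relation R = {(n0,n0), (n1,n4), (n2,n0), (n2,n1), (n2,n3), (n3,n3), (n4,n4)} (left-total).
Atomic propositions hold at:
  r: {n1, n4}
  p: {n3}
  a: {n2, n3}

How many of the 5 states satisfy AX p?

Sat(AX p) = {s : every successor in {n3}} = {n3}
|Sat(AX p)| = |{n3}| = 1.

1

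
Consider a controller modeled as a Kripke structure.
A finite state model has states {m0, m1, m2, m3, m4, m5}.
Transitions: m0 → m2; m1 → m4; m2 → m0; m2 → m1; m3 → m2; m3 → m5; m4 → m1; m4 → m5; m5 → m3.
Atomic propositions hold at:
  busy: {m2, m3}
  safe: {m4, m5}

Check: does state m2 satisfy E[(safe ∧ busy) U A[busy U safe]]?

No

Sat(safe ∧ busy) = ∅
A[busy U safe]: least fixpoint, start Z0 = Sat(safe) = {m4, m5}, add states in Sat(busy) with every successor in Z. Already a fixed point.
Sat(A[busy U safe]) = {m4, m5}
E[(safe ∧ busy) U A[busy U safe]]: least fixpoint, start Z0 = Sat(A[busy U safe]) = {m4, m5}, add states in Sat(safe ∧ busy) with some successor in Z. Already a fixed point.
Sat(E[(safe ∧ busy) U A[busy U safe]]) = {m4, m5}
m2 ∉ Sat(E[(safe ∧ busy) U A[busy U safe]]) = {m4, m5}, so the formula does not hold at m2.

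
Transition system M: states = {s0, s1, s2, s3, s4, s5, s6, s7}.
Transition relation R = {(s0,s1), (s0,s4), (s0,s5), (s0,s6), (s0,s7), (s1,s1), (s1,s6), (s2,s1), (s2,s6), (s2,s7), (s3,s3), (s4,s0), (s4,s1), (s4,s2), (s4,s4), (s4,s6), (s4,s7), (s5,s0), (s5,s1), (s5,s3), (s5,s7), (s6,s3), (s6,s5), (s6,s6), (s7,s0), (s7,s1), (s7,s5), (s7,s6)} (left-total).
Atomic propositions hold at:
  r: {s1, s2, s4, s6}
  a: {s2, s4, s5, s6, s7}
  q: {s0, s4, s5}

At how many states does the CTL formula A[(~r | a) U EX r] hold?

Sat(~r) = {s0, s3, s5, s7}
Sat(~r | a) = {s0, s2, s3, s4, s5, s6, s7}
Sat(EX r) = {s : some successor in {s1, s2, s4, s6}} = {s0, s1, s2, s4, s5, s6, s7}
A[(~r | a) U EX r]: least fixpoint, start Z0 = Sat(EX r) = {s0, s1, s2, s4, s5, s6, s7}, add states in Sat(~r | a) with every successor in Z. Already a fixed point.
Sat(A[(~r | a) U EX r]) = {s0, s1, s2, s4, s5, s6, s7}
|Sat(A[(~r | a) U EX r])| = |{s0, s1, s2, s4, s5, s6, s7}| = 7.

7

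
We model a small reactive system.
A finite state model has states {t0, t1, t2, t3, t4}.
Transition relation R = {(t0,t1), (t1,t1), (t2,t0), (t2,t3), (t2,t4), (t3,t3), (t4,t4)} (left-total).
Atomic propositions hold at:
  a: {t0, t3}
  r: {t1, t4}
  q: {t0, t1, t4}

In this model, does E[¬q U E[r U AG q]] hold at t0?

Sat(¬q) = {t2, t3}
AG q: greatest fixpoint, start Z0 = {t0, t1, t4}, keep only states in Sat with every successor in Z. Already a fixed point.
Sat(AG q) = {t0, t1, t4}
E[r U AG q]: least fixpoint, start Z0 = Sat(AG q) = {t0, t1, t4}, add states in Sat(r) with some successor in Z. Already a fixed point.
Sat(E[r U AG q]) = {t0, t1, t4}
E[¬q U E[r U AG q]]: least fixpoint, start Z0 = Sat(E[r U AG q]) = {t0, t1, t4}, add states in Sat(¬q) with some successor in Z. Z1 = {t0, t1, t2, t4}; fixed.
Sat(E[¬q U E[r U AG q]]) = {t0, t1, t2, t4}
t0 ∈ Sat(E[¬q U E[r U AG q]]) = {t0, t1, t2, t4}, so the formula holds at t0.

Yes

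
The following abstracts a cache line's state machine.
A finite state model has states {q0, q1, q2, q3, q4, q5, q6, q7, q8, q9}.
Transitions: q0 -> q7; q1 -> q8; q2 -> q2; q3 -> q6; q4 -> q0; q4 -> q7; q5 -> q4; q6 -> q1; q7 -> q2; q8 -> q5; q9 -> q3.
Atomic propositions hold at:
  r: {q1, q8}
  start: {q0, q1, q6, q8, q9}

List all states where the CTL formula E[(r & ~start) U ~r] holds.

Sat(~start) = {q2, q3, q4, q5, q7}
Sat(r & ~start) = ∅
Sat(~r) = {q0, q2, q3, q4, q5, q6, q7, q9}
E[(r & ~start) U ~r]: least fixpoint, start Z0 = Sat(~r) = {q0, q2, q3, q4, q5, q6, q7, q9}, add states in Sat(r & ~start) with some successor in Z. Already a fixed point.
Sat(E[(r & ~start) U ~r]) = {q0, q2, q3, q4, q5, q6, q7, q9}

{q0, q2, q3, q4, q5, q6, q7, q9}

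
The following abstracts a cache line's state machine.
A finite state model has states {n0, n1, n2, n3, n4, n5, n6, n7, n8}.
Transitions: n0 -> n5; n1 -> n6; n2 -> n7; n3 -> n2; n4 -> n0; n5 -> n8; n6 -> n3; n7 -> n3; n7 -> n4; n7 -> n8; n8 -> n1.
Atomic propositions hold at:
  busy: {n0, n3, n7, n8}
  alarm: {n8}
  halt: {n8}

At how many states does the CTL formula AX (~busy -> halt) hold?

Sat(~busy) = {n1, n2, n4, n5, n6}
Sat(~busy -> halt) = {n0, n3, n7, n8}
Sat(AX (~busy -> halt)) = {s : every successor in {n0, n3, n7, n8}} = {n2, n4, n5, n6}
|Sat(AX (~busy -> halt))| = |{n2, n4, n5, n6}| = 4.

4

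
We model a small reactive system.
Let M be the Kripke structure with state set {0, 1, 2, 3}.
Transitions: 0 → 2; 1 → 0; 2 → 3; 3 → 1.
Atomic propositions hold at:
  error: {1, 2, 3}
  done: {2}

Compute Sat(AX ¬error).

{1}

Sat(¬error) = {0}
Sat(AX ¬error) = {s : every successor in {0}} = {1}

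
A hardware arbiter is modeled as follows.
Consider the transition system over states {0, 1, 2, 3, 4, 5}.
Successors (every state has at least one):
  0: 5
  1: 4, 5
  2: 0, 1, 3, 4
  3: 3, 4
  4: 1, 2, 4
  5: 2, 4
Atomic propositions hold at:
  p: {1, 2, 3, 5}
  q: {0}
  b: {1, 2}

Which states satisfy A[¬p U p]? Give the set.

{0, 1, 2, 3, 5}

Sat(¬p) = {0, 4}
A[¬p U p]: least fixpoint, start Z0 = Sat(p) = {1, 2, 3, 5}, add states in Sat(¬p) with every successor in Z. Z1 = {0, 1, 2, 3, 5}; fixed.
Sat(A[¬p U p]) = {0, 1, 2, 3, 5}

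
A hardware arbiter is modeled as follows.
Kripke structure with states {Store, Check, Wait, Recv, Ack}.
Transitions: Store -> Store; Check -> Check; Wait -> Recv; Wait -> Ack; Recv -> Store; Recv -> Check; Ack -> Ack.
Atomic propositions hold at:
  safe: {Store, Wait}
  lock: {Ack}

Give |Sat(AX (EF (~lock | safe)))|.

Sat(~lock) = {Store, Check, Wait, Recv}
Sat(~lock | safe) = {Store, Check, Wait, Recv}
EF (~lock | safe): least fixpoint, start Z0 = {Store, Check, Wait, Recv}, add states with some successor in Z. Already a fixed point.
Sat(EF (~lock | safe)) = {Store, Check, Wait, Recv}
Sat(AX (EF (~lock | safe))) = {s : every successor in {Store, Check, Wait, Recv}} = {Store, Check, Recv}
|Sat(AX (EF (~lock | safe)))| = |{Store, Check, Recv}| = 3.

3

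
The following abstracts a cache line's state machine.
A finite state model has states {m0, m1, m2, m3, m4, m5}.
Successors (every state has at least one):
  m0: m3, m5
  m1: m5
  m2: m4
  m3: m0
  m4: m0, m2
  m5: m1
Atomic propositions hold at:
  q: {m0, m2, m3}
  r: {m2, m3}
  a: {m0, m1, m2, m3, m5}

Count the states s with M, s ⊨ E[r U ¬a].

Sat(¬a) = {m4}
E[r U ¬a]: least fixpoint, start Z0 = Sat(¬a) = {m4}, add states in Sat(r) with some successor in Z. Z1 = {m2, m4}; fixed.
Sat(E[r U ¬a]) = {m2, m4}
|Sat(E[r U ¬a])| = |{m2, m4}| = 2.

2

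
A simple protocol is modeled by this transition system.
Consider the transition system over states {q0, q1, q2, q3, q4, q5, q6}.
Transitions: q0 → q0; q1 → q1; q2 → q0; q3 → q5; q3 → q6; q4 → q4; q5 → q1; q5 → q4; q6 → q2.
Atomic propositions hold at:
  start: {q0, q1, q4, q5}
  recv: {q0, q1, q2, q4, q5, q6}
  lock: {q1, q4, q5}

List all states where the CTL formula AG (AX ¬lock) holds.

{q0, q2, q6}

Sat(¬lock) = {q0, q2, q3, q6}
Sat(AX ¬lock) = {s : every successor in {q0, q2, q3, q6}} = {q0, q2, q6}
AG (AX ¬lock): greatest fixpoint, start Z0 = {q0, q2, q6}, keep only states in Sat with every successor in Z. Already a fixed point.
Sat(AG (AX ¬lock)) = {q0, q2, q6}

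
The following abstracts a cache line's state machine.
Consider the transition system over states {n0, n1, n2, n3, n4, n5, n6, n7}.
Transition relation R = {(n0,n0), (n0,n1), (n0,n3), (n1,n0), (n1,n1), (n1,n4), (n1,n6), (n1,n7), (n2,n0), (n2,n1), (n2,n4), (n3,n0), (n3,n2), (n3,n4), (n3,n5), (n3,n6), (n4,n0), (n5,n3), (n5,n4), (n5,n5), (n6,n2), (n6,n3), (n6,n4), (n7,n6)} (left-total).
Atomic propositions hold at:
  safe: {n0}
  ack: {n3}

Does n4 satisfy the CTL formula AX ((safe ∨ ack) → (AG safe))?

Sat(safe ∨ ack) = {n0, n3}
AG safe: greatest fixpoint, start Z0 = {n0}, keep only states in Sat with every successor in Z. Z1 = ∅; fixed.
Sat(AG safe) = ∅
Sat((safe ∨ ack) → (AG safe)) = {n1, n2, n4, n5, n6, n7}
Sat(AX ((safe ∨ ack) → (AG safe))) = {s : every successor in {n1, n2, n4, n5, n6, n7}} = {n7}
n4 ∉ Sat(AX ((safe ∨ ack) → (AG safe))) = {n7}, so the formula does not hold at n4.

No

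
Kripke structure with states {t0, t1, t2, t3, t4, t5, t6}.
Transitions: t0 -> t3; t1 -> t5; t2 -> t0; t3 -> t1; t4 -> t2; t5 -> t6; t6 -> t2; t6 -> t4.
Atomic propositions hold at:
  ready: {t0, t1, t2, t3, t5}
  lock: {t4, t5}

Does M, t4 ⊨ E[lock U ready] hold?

E[lock U ready]: least fixpoint, start Z0 = Sat(ready) = {t0, t1, t2, t3, t5}, add states in Sat(lock) with some successor in Z. Z1 = {t0, t1, t2, t3, t4, t5}; fixed.
Sat(E[lock U ready]) = {t0, t1, t2, t3, t4, t5}
t4 ∈ Sat(E[lock U ready]) = {t0, t1, t2, t3, t4, t5}, so the formula holds at t4.

Yes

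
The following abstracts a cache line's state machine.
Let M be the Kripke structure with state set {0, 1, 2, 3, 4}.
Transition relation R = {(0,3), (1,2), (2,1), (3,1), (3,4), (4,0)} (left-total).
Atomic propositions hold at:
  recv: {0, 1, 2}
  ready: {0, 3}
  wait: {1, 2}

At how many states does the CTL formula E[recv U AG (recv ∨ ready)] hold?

2

Sat(recv ∨ ready) = {0, 1, 2, 3}
AG (recv ∨ ready): greatest fixpoint, start Z0 = {0, 1, 2, 3}, keep only states in Sat with every successor in Z. Z1 = {0, 1, 2}; Z2 = {1, 2}; fixed.
Sat(AG (recv ∨ ready)) = {1, 2}
E[recv U AG (recv ∨ ready)]: least fixpoint, start Z0 = Sat(AG (recv ∨ ready)) = {1, 2}, add states in Sat(recv) with some successor in Z. Already a fixed point.
Sat(E[recv U AG (recv ∨ ready)]) = {1, 2}
|Sat(E[recv U AG (recv ∨ ready)])| = |{1, 2}| = 2.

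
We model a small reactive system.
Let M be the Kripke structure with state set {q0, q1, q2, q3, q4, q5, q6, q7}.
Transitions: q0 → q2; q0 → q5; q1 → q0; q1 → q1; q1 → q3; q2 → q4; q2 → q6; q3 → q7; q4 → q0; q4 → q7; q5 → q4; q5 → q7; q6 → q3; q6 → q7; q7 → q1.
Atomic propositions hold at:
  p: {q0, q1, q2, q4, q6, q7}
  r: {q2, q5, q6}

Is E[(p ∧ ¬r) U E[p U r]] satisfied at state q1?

Sat(¬r) = {q0, q1, q3, q4, q7}
Sat(p ∧ ¬r) = {q0, q1, q4, q7}
E[p U r]: least fixpoint, start Z0 = Sat(r) = {q2, q5, q6}, add states in Sat(p) with some successor in Z. Z1 = {q0, q2, q5, q6}; Z2 = {q0, q1, q2, q4, q5, q6}; Z3 = {q0, q1, q2, q4, q5, q6, q7}; fixed.
Sat(E[p U r]) = {q0, q1, q2, q4, q5, q6, q7}
E[(p ∧ ¬r) U E[p U r]]: least fixpoint, start Z0 = Sat(E[p U r]) = {q0, q1, q2, q4, q5, q6, q7}, add states in Sat(p ∧ ¬r) with some successor in Z. Already a fixed point.
Sat(E[(p ∧ ¬r) U E[p U r]]) = {q0, q1, q2, q4, q5, q6, q7}
q1 ∈ Sat(E[(p ∧ ¬r) U E[p U r]]) = {q0, q1, q2, q4, q5, q6, q7}, so the formula holds at q1.

Yes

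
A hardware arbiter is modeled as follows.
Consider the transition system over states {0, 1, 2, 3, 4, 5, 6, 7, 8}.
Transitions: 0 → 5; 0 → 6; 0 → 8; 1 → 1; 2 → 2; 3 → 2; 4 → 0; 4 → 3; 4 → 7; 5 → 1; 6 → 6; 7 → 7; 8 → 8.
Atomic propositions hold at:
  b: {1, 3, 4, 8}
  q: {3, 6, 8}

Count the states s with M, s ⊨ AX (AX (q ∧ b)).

Sat(q ∧ b) = {3, 8}
Sat(AX (q ∧ b)) = {s : every successor in {3, 8}} = {8}
Sat(AX (AX (q ∧ b))) = {s : every successor in {8}} = {8}
|Sat(AX (AX (q ∧ b)))| = |{8}| = 1.

1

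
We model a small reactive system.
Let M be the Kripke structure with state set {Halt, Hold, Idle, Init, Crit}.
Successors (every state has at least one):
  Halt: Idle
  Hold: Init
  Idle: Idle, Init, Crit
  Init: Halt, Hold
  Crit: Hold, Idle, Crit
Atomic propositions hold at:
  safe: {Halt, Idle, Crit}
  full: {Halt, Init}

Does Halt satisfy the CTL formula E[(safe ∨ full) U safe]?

Yes

Sat(safe ∨ full) = {Halt, Idle, Init, Crit}
E[(safe ∨ full) U safe]: least fixpoint, start Z0 = Sat(safe) = {Halt, Idle, Crit}, add states in Sat(safe ∨ full) with some successor in Z. Z1 = {Halt, Idle, Init, Crit}; fixed.
Sat(E[(safe ∨ full) U safe]) = {Halt, Idle, Init, Crit}
Halt ∈ Sat(E[(safe ∨ full) U safe]) = {Halt, Idle, Init, Crit}, so the formula holds at Halt.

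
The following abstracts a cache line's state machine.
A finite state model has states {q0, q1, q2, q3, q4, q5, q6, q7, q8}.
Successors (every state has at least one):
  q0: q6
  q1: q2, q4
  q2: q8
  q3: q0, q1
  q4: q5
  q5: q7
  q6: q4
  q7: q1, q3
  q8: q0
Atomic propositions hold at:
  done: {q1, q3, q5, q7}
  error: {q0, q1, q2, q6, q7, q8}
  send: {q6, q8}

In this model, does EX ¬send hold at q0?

No

Sat(¬send) = {q0, q1, q2, q3, q4, q5, q7}
Sat(EX ¬send) = {s : some successor in {q0, q1, q2, q3, q4, q5, q7}} = {q1, q3, q4, q5, q6, q7, q8}
q0 ∉ Sat(EX ¬send) = {q1, q3, q4, q5, q6, q7, q8}, so the formula does not hold at q0.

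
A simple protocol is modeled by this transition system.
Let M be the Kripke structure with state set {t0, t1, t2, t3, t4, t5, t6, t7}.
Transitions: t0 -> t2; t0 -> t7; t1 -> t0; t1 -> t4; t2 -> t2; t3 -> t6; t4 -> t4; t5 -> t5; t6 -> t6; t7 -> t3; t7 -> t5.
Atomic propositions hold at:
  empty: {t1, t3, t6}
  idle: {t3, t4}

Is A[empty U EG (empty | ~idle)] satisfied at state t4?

Sat(~idle) = {t0, t1, t2, t5, t6, t7}
Sat(empty | ~idle) = {t0, t1, t2, t3, t5, t6, t7}
EG (empty | ~idle): greatest fixpoint, start Z0 = {t0, t1, t2, t3, t5, t6, t7}, keep only states in Sat with some successor in Z. Already a fixed point.
Sat(EG (empty | ~idle)) = {t0, t1, t2, t3, t5, t6, t7}
A[empty U EG (empty | ~idle)]: least fixpoint, start Z0 = Sat(EG (empty | ~idle)) = {t0, t1, t2, t3, t5, t6, t7}, add states in Sat(empty) with every successor in Z. Already a fixed point.
Sat(A[empty U EG (empty | ~idle)]) = {t0, t1, t2, t3, t5, t6, t7}
t4 ∉ Sat(A[empty U EG (empty | ~idle)]) = {t0, t1, t2, t3, t5, t6, t7}, so the formula does not hold at t4.

No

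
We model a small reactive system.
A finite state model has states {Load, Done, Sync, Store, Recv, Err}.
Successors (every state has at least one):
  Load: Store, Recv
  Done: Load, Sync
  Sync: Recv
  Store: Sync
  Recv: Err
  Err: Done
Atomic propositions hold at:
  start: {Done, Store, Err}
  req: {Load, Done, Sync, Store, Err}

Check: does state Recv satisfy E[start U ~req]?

Yes

Sat(~req) = {Recv}
E[start U ~req]: least fixpoint, start Z0 = Sat(~req) = {Recv}, add states in Sat(start) with some successor in Z. Already a fixed point.
Sat(E[start U ~req]) = {Recv}
Recv ∈ Sat(E[start U ~req]) = {Recv}, so the formula holds at Recv.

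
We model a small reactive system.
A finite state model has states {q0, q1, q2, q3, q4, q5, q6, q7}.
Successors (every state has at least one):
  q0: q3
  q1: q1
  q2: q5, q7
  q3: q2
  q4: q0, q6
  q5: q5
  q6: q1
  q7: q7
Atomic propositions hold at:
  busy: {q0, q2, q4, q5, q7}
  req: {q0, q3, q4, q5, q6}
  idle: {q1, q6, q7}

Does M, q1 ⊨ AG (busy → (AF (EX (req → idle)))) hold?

Sat(req → idle) = {q1, q2, q6, q7}
Sat(EX (req → idle)) = {s : some successor in {q1, q2, q6, q7}} = {q1, q2, q3, q4, q6, q7}
AF (EX (req → idle)): least fixpoint, start Z0 = {q1, q2, q3, q4, q6, q7}, add states with every successor in Z. Z1 = {q0, q1, q2, q3, q4, q6, q7}; fixed.
Sat(AF (EX (req → idle))) = {q0, q1, q2, q3, q4, q6, q7}
Sat(busy → (AF (EX (req → idle)))) = {q0, q1, q2, q3, q4, q6, q7}
AG (busy → (AF (EX (req → idle)))): greatest fixpoint, start Z0 = {q0, q1, q2, q3, q4, q6, q7}, keep only states in Sat with every successor in Z. Z1 = {q0, q1, q3, q4, q6, q7}; Z2 = {q0, q1, q4, q6, q7}; Z3 = {q1, q4, q6, q7}; Z4 = {q1, q6, q7}; fixed.
Sat(AG (busy → (AF (EX (req → idle))))) = {q1, q6, q7}
q1 ∈ Sat(AG (busy → (AF (EX (req → idle))))) = {q1, q6, q7}, so the formula holds at q1.

Yes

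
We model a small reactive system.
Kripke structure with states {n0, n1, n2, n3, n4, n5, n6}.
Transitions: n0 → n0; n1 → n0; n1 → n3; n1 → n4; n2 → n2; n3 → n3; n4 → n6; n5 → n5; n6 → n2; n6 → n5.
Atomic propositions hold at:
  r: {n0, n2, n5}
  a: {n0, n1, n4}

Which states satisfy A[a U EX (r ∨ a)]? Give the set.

Sat(r ∨ a) = {n0, n1, n2, n4, n5}
Sat(EX (r ∨ a)) = {s : some successor in {n0, n1, n2, n4, n5}} = {n0, n1, n2, n5, n6}
A[a U EX (r ∨ a)]: least fixpoint, start Z0 = Sat(EX (r ∨ a)) = {n0, n1, n2, n5, n6}, add states in Sat(a) with every successor in Z. Z1 = {n0, n1, n2, n4, n5, n6}; fixed.
Sat(A[a U EX (r ∨ a)]) = {n0, n1, n2, n4, n5, n6}

{n0, n1, n2, n4, n5, n6}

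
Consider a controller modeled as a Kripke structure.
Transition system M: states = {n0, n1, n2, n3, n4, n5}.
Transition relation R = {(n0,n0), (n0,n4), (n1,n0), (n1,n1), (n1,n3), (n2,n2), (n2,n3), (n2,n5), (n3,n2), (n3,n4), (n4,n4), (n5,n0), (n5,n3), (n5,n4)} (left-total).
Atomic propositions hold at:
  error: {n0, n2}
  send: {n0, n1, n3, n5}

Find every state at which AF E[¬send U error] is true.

{n0, n2}

Sat(¬send) = {n2, n4}
E[¬send U error]: least fixpoint, start Z0 = Sat(error) = {n0, n2}, add states in Sat(¬send) with some successor in Z. Already a fixed point.
Sat(E[¬send U error]) = {n0, n2}
AF E[¬send U error]: least fixpoint, start Z0 = {n0, n2}, add states with every successor in Z. Already a fixed point.
Sat(AF E[¬send U error]) = {n0, n2}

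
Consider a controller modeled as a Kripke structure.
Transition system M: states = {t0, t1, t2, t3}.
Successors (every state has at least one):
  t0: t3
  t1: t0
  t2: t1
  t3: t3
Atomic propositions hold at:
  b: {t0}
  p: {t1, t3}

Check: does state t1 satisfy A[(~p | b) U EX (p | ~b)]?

No

Sat(~p) = {t0, t2}
Sat(~p | b) = {t0, t2}
Sat(~b) = {t1, t2, t3}
Sat(p | ~b) = {t1, t2, t3}
Sat(EX (p | ~b)) = {s : some successor in {t1, t2, t3}} = {t0, t2, t3}
A[(~p | b) U EX (p | ~b)]: least fixpoint, start Z0 = Sat(EX (p | ~b)) = {t0, t2, t3}, add states in Sat(~p | b) with every successor in Z. Already a fixed point.
Sat(A[(~p | b) U EX (p | ~b)]) = {t0, t2, t3}
t1 ∉ Sat(A[(~p | b) U EX (p | ~b)]) = {t0, t2, t3}, so the formula does not hold at t1.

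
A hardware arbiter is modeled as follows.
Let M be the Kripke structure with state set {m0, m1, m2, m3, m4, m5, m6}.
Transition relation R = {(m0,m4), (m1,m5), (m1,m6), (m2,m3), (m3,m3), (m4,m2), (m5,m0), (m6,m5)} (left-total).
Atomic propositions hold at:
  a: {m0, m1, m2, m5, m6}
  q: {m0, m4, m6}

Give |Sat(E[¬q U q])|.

5

Sat(¬q) = {m1, m2, m3, m5}
E[¬q U q]: least fixpoint, start Z0 = Sat(q) = {m0, m4, m6}, add states in Sat(¬q) with some successor in Z. Z1 = {m0, m1, m4, m5, m6}; fixed.
Sat(E[¬q U q]) = {m0, m1, m4, m5, m6}
|Sat(E[¬q U q])| = |{m0, m1, m4, m5, m6}| = 5.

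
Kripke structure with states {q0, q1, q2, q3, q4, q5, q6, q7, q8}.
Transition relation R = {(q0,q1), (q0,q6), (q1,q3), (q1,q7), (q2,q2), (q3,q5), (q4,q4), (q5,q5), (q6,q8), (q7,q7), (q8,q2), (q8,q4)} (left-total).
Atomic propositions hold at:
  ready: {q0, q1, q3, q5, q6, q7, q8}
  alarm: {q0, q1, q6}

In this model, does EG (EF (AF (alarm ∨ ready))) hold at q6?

No

Sat(alarm ∨ ready) = {q0, q1, q3, q5, q6, q7, q8}
AF (alarm ∨ ready): least fixpoint, start Z0 = {q0, q1, q3, q5, q6, q7, q8}, add states with every successor in Z. Already a fixed point.
Sat(AF (alarm ∨ ready)) = {q0, q1, q3, q5, q6, q7, q8}
EF (AF (alarm ∨ ready)): least fixpoint, start Z0 = {q0, q1, q3, q5, q6, q7, q8}, add states with some successor in Z. Already a fixed point.
Sat(EF (AF (alarm ∨ ready))) = {q0, q1, q3, q5, q6, q7, q8}
EG (EF (AF (alarm ∨ ready))): greatest fixpoint, start Z0 = {q0, q1, q3, q5, q6, q7, q8}, keep only states in Sat with some successor in Z. Z1 = {q0, q1, q3, q5, q6, q7}; Z2 = {q0, q1, q3, q5, q7}; fixed.
Sat(EG (EF (AF (alarm ∨ ready)))) = {q0, q1, q3, q5, q7}
q6 ∉ Sat(EG (EF (AF (alarm ∨ ready)))) = {q0, q1, q3, q5, q7}, so the formula does not hold at q6.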